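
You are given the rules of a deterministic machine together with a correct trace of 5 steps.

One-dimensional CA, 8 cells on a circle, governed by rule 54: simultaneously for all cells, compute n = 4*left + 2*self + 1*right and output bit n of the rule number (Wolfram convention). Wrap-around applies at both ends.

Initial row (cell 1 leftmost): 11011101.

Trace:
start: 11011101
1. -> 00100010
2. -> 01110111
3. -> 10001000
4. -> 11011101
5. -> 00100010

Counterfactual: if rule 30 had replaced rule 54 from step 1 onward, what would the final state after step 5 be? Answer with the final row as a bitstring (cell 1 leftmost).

(re-executing steps 1..5 under rule 30; state before step 1: 11011101)
1. -> 00010001
2. -> 10111011
3. -> 00100010
4. -> 01110111
5. -> 01000100

01000100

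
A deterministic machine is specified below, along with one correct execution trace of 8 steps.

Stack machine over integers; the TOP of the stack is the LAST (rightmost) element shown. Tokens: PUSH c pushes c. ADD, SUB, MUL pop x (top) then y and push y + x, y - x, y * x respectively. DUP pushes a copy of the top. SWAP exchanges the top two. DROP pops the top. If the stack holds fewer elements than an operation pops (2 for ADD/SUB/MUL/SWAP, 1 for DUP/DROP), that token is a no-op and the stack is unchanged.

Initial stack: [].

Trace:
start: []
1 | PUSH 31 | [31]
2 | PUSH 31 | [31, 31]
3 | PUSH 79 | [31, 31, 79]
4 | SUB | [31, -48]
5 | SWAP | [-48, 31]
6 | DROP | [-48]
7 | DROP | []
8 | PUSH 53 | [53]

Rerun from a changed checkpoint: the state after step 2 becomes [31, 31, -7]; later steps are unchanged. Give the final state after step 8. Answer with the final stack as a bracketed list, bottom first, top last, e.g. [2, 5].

[31, 53]

state after step 2 := [31, 31, -7]
3 | PUSH 79 | [31, 31, -7, 79]
4 | SUB | [31, 31, -86]
5 | SWAP | [31, -86, 31]
6 | DROP | [31, -86]
7 | DROP | [31]
8 | PUSH 53 | [31, 53]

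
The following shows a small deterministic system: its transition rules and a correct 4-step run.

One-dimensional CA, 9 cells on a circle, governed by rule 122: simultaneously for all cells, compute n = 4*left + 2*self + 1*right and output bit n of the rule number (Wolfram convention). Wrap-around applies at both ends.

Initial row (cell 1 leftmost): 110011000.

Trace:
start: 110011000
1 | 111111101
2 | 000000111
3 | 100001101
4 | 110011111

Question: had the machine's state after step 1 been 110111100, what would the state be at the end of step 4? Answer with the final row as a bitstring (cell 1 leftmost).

001100110

state after step 1 := 110111100
2 | 111100111
3 | 000111100
4 | 001100110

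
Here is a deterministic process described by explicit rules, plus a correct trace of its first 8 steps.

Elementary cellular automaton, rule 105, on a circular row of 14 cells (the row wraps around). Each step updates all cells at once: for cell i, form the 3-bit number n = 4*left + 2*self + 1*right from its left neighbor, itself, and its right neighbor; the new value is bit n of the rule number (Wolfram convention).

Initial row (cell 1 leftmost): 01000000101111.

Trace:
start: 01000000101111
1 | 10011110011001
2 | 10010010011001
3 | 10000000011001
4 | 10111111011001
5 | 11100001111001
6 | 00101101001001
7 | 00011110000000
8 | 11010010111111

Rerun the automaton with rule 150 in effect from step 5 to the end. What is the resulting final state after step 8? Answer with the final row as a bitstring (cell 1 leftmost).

11010010111111

(re-executing steps 5..8 under rule 150; state before step 5: 10111111011001)
5 | 00011110000110
6 | 00101101001001
7 | 11100001111111
8 | 11010010111111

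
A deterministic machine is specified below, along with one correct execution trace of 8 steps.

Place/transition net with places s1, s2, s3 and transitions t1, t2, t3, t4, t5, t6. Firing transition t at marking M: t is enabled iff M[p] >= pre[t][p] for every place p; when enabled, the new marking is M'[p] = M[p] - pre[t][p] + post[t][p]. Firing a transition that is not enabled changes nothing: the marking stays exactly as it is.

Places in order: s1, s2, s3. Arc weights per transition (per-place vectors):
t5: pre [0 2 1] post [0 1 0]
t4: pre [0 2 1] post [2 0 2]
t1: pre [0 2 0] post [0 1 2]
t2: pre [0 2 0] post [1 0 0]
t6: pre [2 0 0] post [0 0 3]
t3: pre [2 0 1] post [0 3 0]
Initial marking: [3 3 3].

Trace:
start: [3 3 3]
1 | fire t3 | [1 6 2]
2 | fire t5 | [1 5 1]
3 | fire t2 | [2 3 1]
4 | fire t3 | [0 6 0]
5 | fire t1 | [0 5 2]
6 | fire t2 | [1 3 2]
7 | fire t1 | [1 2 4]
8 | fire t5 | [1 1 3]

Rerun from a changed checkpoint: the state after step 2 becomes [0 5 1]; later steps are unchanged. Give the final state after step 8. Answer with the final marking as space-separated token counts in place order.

2 0 3

state after step 2 := [0 5 1]
3 | fire t2 | [1 3 1]
4 | fire t3 | [1 3 1]
5 | fire t1 | [1 2 3]
6 | fire t2 | [2 0 3]
7 | fire t1 | [2 0 3]
8 | fire t5 | [2 0 3]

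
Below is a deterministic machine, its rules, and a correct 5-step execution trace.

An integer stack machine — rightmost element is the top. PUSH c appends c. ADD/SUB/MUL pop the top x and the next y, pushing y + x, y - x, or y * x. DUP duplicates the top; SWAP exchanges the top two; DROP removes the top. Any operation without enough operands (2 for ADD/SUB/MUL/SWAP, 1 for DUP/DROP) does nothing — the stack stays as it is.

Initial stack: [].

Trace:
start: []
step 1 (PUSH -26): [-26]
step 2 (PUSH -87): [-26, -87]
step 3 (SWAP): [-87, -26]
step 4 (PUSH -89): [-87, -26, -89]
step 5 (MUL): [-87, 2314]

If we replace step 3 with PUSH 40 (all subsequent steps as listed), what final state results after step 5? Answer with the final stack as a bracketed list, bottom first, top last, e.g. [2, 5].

(re-executing from step 3 with the substitution; state before step 3: [-26, -87])
step 3 (PUSH 40): [-26, -87, 40]
step 4 (PUSH -89): [-26, -87, 40, -89]
step 5 (MUL): [-26, -87, -3560]

[-26, -87, -3560]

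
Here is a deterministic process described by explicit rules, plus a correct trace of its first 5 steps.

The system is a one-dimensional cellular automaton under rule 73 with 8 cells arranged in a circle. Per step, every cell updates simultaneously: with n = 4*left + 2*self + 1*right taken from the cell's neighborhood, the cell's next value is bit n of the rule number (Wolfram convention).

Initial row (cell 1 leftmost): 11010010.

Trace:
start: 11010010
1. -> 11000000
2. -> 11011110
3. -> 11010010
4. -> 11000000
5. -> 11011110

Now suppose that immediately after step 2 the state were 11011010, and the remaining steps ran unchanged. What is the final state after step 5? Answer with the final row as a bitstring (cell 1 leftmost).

11011000

state after step 2 := 11011010
3. -> 11011000
4. -> 11011010
5. -> 11011000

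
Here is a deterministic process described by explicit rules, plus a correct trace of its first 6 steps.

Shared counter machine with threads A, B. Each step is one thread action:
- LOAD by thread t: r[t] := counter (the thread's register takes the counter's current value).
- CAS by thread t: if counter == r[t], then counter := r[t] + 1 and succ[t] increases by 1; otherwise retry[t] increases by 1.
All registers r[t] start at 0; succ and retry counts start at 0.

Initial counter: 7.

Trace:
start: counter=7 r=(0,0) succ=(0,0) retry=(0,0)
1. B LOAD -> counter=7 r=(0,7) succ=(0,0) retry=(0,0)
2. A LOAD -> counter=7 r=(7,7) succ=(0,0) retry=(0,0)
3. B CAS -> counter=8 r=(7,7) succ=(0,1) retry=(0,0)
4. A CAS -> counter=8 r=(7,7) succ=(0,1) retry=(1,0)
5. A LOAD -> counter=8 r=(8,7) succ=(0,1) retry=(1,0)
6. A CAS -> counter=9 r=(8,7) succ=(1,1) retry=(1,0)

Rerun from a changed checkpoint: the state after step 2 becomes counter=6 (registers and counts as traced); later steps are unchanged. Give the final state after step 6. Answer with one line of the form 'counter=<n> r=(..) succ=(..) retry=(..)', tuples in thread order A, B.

state after step 2 := counter=6 r=(7,7) succ=(0,0) retry=(0,0)
3. B CAS -> counter=6 r=(7,7) succ=(0,0) retry=(0,1)
4. A CAS -> counter=6 r=(7,7) succ=(0,0) retry=(1,1)
5. A LOAD -> counter=6 r=(6,7) succ=(0,0) retry=(1,1)
6. A CAS -> counter=7 r=(6,7) succ=(1,0) retry=(1,1)

counter=7 r=(6,7) succ=(1,0) retry=(1,1)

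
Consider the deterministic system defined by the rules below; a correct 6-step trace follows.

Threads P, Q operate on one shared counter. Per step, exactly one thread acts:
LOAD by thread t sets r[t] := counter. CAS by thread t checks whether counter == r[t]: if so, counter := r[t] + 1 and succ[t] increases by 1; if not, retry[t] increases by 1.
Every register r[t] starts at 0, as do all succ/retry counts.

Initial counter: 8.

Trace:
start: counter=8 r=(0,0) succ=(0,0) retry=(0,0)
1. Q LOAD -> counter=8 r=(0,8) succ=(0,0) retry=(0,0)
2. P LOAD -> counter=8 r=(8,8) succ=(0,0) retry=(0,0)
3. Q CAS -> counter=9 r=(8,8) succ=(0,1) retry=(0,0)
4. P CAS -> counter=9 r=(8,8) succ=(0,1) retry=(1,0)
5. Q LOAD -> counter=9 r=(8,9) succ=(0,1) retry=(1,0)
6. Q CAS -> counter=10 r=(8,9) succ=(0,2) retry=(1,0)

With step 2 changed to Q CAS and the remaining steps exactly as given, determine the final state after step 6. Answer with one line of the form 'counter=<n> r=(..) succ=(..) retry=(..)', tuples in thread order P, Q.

counter=10 r=(0,9) succ=(0,2) retry=(1,1)

(re-executing from step 2 with the substitution; state before step 2: counter=8 r=(0,8) succ=(0,0) retry=(0,0))
2. Q CAS -> counter=9 r=(0,8) succ=(0,1) retry=(0,0)
3. Q CAS -> counter=9 r=(0,8) succ=(0,1) retry=(0,1)
4. P CAS -> counter=9 r=(0,8) succ=(0,1) retry=(1,1)
5. Q LOAD -> counter=9 r=(0,9) succ=(0,1) retry=(1,1)
6. Q CAS -> counter=10 r=(0,9) succ=(0,2) retry=(1,1)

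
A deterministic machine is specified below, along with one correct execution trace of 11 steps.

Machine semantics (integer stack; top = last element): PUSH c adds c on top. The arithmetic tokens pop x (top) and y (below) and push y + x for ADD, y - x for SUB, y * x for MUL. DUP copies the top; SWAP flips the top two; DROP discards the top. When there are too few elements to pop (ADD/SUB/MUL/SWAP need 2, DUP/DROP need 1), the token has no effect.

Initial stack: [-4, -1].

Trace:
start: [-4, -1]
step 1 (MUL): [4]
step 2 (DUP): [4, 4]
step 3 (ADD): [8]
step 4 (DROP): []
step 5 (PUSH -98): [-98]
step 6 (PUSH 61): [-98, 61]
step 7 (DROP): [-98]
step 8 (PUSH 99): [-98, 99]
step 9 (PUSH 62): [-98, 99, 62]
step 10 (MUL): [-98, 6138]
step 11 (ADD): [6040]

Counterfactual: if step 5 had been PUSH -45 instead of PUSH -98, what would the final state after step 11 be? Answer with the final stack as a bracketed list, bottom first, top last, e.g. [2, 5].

[6093]

(re-executing from step 5 with the substitution; state before step 5: [])
step 5 (PUSH -45): [-45]
step 6 (PUSH 61): [-45, 61]
step 7 (DROP): [-45]
step 8 (PUSH 99): [-45, 99]
step 9 (PUSH 62): [-45, 99, 62]
step 10 (MUL): [-45, 6138]
step 11 (ADD): [6093]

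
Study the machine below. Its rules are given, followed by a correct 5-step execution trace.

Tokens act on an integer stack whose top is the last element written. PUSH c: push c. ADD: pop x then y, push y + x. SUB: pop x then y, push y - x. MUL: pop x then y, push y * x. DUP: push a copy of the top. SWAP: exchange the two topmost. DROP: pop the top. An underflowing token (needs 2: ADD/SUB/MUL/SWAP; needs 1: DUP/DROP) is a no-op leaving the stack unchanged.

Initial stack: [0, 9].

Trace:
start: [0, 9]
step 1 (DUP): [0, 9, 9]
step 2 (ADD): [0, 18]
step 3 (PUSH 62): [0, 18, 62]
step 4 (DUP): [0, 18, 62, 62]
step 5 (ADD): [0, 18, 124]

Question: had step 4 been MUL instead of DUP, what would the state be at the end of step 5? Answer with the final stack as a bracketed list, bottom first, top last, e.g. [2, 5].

(re-executing from step 4 with the substitution; state before step 4: [0, 18, 62])
step 4 (MUL): [0, 1116]
step 5 (ADD): [1116]

[1116]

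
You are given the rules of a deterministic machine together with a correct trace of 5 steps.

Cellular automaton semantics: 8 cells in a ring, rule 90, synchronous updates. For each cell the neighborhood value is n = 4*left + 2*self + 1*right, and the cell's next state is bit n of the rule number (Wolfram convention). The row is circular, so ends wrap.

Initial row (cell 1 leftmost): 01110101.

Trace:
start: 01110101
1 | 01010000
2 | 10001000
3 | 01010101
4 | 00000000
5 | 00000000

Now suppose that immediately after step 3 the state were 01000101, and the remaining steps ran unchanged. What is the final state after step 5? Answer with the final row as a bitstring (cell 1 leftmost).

state after step 3 := 01000101
4 | 00101000
5 | 01000100

01000100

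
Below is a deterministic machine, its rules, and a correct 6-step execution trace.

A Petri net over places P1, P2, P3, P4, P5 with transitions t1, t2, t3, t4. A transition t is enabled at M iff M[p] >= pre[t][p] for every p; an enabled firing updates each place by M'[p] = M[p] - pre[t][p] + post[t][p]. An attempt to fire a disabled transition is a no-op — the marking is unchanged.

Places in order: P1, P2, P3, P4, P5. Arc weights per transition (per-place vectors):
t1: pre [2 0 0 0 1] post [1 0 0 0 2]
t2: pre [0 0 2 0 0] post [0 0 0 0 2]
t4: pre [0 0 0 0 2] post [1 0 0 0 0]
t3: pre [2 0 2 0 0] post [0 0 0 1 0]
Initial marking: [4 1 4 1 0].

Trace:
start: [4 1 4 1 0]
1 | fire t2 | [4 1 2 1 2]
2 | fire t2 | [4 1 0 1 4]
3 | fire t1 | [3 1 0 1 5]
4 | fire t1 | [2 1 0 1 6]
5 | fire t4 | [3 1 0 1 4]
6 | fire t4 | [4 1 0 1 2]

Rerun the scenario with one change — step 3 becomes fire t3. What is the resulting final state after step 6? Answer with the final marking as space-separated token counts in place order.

5 1 0 1 1

(re-executing from step 3 with the substitution; state before step 3: [4 1 0 1 4])
3 | fire t3 | [4 1 0 1 4]
4 | fire t1 | [3 1 0 1 5]
5 | fire t4 | [4 1 0 1 3]
6 | fire t4 | [5 1 0 1 1]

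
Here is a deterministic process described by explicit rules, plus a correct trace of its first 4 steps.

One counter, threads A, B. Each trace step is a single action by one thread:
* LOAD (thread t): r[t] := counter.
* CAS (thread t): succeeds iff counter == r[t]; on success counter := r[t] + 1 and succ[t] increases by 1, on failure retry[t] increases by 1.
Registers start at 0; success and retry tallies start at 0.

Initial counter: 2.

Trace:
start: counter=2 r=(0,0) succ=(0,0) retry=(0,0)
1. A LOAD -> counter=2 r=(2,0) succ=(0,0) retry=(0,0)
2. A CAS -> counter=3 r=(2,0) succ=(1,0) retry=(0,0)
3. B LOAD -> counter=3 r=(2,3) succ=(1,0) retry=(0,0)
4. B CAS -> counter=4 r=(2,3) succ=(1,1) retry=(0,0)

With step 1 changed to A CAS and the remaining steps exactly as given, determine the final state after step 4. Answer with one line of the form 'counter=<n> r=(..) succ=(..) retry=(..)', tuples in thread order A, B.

counter=3 r=(0,2) succ=(0,1) retry=(2,0)

(re-executing from step 1 with the substitution; state before step 1: counter=2 r=(0,0) succ=(0,0) retry=(0,0))
1. A CAS -> counter=2 r=(0,0) succ=(0,0) retry=(1,0)
2. A CAS -> counter=2 r=(0,0) succ=(0,0) retry=(2,0)
3. B LOAD -> counter=2 r=(0,2) succ=(0,0) retry=(2,0)
4. B CAS -> counter=3 r=(0,2) succ=(0,1) retry=(2,0)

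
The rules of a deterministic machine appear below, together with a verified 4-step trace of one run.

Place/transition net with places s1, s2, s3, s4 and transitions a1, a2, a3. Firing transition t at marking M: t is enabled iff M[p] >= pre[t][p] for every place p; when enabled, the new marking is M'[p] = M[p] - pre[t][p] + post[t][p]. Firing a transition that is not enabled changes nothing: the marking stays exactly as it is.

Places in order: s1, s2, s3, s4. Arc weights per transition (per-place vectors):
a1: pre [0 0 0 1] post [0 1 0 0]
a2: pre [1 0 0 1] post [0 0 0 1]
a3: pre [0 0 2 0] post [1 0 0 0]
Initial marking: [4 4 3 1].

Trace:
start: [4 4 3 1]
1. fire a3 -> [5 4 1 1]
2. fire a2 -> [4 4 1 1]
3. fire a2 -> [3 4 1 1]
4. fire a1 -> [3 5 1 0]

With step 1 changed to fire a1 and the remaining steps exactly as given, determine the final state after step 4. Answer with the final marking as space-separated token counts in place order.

4 5 3 0

(re-executing from step 1 with the substitution; state before step 1: [4 4 3 1])
1. fire a1 -> [4 5 3 0]
2. fire a2 -> [4 5 3 0]
3. fire a2 -> [4 5 3 0]
4. fire a1 -> [4 5 3 0]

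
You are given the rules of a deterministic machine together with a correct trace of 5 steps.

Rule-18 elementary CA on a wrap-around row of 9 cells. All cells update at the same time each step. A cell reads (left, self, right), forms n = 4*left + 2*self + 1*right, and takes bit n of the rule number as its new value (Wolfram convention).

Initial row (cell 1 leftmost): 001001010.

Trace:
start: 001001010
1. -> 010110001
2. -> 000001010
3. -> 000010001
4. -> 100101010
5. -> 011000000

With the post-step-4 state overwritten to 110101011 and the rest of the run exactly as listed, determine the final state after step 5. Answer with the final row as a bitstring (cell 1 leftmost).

state after step 4 := 110101011
5. -> 000000000

000000000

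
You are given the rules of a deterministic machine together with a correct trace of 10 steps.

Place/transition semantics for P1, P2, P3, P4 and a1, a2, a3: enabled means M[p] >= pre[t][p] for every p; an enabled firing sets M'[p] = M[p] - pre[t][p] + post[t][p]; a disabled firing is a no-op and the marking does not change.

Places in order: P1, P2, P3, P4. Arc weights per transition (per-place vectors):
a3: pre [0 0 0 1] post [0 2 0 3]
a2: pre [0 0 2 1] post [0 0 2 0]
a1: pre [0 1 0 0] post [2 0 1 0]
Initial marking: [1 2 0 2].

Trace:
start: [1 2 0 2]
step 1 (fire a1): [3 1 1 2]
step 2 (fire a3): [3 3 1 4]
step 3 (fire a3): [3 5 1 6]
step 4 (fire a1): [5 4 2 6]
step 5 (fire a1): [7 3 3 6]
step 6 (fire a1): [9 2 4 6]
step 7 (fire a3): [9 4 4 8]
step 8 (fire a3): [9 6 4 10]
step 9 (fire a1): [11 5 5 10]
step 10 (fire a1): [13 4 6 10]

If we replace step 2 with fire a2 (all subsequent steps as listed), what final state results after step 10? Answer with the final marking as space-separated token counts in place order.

13 2 6 8

(re-executing from step 2 with the substitution; state before step 2: [3 1 1 2])
step 2 (fire a2): [3 1 1 2]
step 3 (fire a3): [3 3 1 4]
step 4 (fire a1): [5 2 2 4]
step 5 (fire a1): [7 1 3 4]
step 6 (fire a1): [9 0 4 4]
step 7 (fire a3): [9 2 4 6]
step 8 (fire a3): [9 4 4 8]
step 9 (fire a1): [11 3 5 8]
step 10 (fire a1): [13 2 6 8]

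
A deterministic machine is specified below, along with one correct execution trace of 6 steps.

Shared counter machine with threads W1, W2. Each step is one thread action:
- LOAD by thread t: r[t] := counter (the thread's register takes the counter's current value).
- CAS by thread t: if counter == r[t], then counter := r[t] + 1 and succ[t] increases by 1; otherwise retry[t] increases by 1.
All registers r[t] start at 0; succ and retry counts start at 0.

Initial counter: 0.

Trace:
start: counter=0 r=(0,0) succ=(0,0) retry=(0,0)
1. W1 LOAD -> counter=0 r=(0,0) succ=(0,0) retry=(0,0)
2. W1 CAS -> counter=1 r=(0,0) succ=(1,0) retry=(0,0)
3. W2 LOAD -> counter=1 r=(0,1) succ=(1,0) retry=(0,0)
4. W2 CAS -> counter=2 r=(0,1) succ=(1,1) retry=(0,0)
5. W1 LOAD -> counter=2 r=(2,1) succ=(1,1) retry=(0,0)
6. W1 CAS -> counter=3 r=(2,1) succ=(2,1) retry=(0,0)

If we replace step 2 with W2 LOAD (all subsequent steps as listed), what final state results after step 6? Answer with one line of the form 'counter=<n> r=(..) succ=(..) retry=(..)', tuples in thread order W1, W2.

counter=2 r=(1,0) succ=(1,1) retry=(0,0)

(re-executing from step 2 with the substitution; state before step 2: counter=0 r=(0,0) succ=(0,0) retry=(0,0))
2. W2 LOAD -> counter=0 r=(0,0) succ=(0,0) retry=(0,0)
3. W2 LOAD -> counter=0 r=(0,0) succ=(0,0) retry=(0,0)
4. W2 CAS -> counter=1 r=(0,0) succ=(0,1) retry=(0,0)
5. W1 LOAD -> counter=1 r=(1,0) succ=(0,1) retry=(0,0)
6. W1 CAS -> counter=2 r=(1,0) succ=(1,1) retry=(0,0)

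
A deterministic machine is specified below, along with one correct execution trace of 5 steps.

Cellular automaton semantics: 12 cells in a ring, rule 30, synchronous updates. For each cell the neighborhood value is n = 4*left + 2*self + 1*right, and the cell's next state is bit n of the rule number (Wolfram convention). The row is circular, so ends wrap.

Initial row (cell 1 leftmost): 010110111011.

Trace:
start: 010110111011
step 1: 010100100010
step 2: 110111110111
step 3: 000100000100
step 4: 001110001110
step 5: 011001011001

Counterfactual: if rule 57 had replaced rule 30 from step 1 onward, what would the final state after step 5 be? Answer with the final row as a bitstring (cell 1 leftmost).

(re-executing steps 1..5 under rule 57; state before step 1: 010110111011)
step 1: 101101100110
step 2: 011011010101
step 3: 110110101010
step 4: 101101010101
step 5: 011010101011

011010101011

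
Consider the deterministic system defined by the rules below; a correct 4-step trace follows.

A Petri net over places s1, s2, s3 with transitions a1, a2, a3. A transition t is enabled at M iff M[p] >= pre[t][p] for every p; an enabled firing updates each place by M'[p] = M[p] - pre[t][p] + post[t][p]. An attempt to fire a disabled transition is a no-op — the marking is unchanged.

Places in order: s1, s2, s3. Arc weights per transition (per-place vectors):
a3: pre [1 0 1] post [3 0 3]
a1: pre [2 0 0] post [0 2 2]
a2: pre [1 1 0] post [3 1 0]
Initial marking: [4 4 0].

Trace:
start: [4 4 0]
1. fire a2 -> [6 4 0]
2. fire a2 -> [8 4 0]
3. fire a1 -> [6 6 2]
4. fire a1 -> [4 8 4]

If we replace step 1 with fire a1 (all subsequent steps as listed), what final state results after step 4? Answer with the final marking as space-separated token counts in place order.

(re-executing from step 1 with the substitution; state before step 1: [4 4 0])
1. fire a1 -> [2 6 2]
2. fire a2 -> [4 6 2]
3. fire a1 -> [2 8 4]
4. fire a1 -> [0 10 6]

0 10 6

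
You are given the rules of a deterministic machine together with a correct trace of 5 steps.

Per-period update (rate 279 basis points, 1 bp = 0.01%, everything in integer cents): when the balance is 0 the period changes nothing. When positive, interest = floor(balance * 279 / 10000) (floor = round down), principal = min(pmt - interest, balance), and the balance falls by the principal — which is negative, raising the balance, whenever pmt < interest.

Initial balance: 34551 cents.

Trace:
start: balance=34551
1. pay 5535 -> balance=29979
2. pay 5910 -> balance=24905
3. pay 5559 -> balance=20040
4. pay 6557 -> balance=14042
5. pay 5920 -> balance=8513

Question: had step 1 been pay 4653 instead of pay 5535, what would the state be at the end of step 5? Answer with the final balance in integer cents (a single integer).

9499

(re-executing from step 1 with the substitution; state before step 1: balance=34551)
1. pay 4653 -> balance=30861
2. pay 5910 -> balance=25812
3. pay 5559 -> balance=20973
4. pay 6557 -> balance=15001
5. pay 5920 -> balance=9499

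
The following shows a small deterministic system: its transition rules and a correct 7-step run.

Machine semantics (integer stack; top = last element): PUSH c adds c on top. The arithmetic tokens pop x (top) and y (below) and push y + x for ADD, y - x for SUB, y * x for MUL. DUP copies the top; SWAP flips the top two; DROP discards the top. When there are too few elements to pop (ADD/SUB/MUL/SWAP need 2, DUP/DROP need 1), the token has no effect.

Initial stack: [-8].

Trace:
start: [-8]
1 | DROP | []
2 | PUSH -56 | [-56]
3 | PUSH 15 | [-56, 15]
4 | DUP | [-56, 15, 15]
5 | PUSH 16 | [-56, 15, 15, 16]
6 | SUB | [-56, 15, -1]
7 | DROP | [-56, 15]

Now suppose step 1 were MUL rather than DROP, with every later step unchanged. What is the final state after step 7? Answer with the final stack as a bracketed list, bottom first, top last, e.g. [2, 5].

[-8, -56, 15]

(re-executing from step 1 with the substitution; state before step 1: [-8])
1 | MUL | [-8]
2 | PUSH -56 | [-8, -56]
3 | PUSH 15 | [-8, -56, 15]
4 | DUP | [-8, -56, 15, 15]
5 | PUSH 16 | [-8, -56, 15, 15, 16]
6 | SUB | [-8, -56, 15, -1]
7 | DROP | [-8, -56, 15]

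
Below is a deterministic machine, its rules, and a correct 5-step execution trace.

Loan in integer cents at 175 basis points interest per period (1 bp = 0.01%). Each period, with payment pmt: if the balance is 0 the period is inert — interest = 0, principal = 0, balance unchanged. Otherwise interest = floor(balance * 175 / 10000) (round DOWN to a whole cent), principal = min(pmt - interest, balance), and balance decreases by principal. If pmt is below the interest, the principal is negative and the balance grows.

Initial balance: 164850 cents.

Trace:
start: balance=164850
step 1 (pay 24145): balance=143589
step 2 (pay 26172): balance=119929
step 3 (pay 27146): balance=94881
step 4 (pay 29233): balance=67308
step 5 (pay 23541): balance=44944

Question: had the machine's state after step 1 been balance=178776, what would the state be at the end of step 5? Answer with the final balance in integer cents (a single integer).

82660

state after step 1 := balance=178776
step 2 (pay 26172): balance=155732
step 3 (pay 27146): balance=131311
step 4 (pay 29233): balance=104375
step 5 (pay 23541): balance=82660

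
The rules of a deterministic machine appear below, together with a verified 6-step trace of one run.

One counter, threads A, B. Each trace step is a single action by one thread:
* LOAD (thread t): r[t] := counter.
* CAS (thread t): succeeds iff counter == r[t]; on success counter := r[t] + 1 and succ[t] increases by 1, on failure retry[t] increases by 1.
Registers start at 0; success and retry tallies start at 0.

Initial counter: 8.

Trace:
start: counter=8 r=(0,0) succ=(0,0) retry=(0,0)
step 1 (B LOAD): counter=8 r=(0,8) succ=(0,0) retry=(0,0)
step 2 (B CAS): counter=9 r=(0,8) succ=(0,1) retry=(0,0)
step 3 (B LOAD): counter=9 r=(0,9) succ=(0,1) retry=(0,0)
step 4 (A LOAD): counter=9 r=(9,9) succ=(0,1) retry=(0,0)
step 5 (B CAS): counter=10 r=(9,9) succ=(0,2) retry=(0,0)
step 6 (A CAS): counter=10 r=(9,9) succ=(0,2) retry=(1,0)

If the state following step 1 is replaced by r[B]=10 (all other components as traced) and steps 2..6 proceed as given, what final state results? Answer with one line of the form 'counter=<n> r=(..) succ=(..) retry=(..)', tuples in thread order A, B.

counter=9 r=(8,8) succ=(0,1) retry=(1,1)

state after step 1 := counter=8 r=(0,10) succ=(0,0) retry=(0,0)
step 2 (B CAS): counter=8 r=(0,10) succ=(0,0) retry=(0,1)
step 3 (B LOAD): counter=8 r=(0,8) succ=(0,0) retry=(0,1)
step 4 (A LOAD): counter=8 r=(8,8) succ=(0,0) retry=(0,1)
step 5 (B CAS): counter=9 r=(8,8) succ=(0,1) retry=(0,1)
step 6 (A CAS): counter=9 r=(8,8) succ=(0,1) retry=(1,1)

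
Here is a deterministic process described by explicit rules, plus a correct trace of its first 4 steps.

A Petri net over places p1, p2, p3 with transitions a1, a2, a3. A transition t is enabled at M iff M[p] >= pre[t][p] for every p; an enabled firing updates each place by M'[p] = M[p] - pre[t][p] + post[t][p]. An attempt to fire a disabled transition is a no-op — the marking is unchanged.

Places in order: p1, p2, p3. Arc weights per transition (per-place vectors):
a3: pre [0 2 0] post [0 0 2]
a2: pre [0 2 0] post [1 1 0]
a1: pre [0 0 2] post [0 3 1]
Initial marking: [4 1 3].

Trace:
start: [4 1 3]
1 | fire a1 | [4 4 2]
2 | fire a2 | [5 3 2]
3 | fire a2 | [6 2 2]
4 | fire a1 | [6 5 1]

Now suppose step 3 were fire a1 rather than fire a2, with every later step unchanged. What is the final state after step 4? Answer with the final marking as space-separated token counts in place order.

(re-executing from step 3 with the substitution; state before step 3: [5 3 2])
3 | fire a1 | [5 6 1]
4 | fire a1 | [5 6 1]

5 6 1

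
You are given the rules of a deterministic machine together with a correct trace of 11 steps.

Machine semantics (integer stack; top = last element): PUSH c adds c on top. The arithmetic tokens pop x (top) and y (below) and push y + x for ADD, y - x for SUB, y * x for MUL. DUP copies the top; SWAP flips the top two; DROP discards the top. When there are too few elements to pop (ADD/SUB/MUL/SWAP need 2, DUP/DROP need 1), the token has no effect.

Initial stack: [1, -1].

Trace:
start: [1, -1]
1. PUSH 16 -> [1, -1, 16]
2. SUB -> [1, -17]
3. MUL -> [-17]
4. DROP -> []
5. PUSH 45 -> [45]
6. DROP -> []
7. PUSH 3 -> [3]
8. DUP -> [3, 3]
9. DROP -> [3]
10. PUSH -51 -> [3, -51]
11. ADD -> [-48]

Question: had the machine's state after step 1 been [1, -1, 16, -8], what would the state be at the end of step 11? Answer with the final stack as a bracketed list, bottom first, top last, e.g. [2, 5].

state after step 1 := [1, -1, 16, -8]
2. SUB -> [1, -1, 24]
3. MUL -> [1, -24]
4. DROP -> [1]
5. PUSH 45 -> [1, 45]
6. DROP -> [1]
7. PUSH 3 -> [1, 3]
8. DUP -> [1, 3, 3]
9. DROP -> [1, 3]
10. PUSH -51 -> [1, 3, -51]
11. ADD -> [1, -48]

[1, -48]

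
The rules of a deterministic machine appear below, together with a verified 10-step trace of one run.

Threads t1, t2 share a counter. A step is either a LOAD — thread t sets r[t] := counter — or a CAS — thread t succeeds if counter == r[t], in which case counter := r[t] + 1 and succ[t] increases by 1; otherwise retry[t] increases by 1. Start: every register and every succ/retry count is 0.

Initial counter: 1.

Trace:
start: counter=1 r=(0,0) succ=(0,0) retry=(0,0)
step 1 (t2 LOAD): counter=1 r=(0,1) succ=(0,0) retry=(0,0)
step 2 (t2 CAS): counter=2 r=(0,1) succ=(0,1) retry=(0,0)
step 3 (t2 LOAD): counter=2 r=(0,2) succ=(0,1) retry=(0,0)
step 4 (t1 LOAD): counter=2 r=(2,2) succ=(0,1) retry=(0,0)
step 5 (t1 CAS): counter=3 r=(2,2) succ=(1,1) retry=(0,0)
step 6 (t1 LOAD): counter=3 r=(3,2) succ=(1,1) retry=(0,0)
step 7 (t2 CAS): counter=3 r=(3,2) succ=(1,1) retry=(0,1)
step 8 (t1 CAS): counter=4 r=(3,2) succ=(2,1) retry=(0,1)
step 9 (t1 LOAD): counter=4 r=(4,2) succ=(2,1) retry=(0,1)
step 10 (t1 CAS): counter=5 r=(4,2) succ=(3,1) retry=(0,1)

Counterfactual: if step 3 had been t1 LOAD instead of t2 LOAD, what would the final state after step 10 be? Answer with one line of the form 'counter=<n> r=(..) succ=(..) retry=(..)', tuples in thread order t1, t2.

(re-executing from step 3 with the substitution; state before step 3: counter=2 r=(0,1) succ=(0,1) retry=(0,0))
step 3 (t1 LOAD): counter=2 r=(2,1) succ=(0,1) retry=(0,0)
step 4 (t1 LOAD): counter=2 r=(2,1) succ=(0,1) retry=(0,0)
step 5 (t1 CAS): counter=3 r=(2,1) succ=(1,1) retry=(0,0)
step 6 (t1 LOAD): counter=3 r=(3,1) succ=(1,1) retry=(0,0)
step 7 (t2 CAS): counter=3 r=(3,1) succ=(1,1) retry=(0,1)
step 8 (t1 CAS): counter=4 r=(3,1) succ=(2,1) retry=(0,1)
step 9 (t1 LOAD): counter=4 r=(4,1) succ=(2,1) retry=(0,1)
step 10 (t1 CAS): counter=5 r=(4,1) succ=(3,1) retry=(0,1)

counter=5 r=(4,1) succ=(3,1) retry=(0,1)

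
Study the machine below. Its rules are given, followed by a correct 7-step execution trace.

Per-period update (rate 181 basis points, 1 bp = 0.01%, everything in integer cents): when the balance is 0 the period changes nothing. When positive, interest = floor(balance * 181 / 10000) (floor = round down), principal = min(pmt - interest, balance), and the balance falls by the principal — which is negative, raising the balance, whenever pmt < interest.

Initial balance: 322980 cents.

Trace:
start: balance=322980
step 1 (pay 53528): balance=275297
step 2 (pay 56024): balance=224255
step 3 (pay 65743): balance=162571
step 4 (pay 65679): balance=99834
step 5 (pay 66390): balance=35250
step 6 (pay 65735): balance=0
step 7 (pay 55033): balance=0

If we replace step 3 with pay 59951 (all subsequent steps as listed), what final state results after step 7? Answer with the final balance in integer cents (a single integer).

0

(re-executing from step 3 with the substitution; state before step 3: balance=224255)
step 3 (pay 59951): balance=168363
step 4 (pay 65679): balance=105731
step 5 (pay 66390): balance=41254
step 6 (pay 65735): balance=0
step 7 (pay 55033): balance=0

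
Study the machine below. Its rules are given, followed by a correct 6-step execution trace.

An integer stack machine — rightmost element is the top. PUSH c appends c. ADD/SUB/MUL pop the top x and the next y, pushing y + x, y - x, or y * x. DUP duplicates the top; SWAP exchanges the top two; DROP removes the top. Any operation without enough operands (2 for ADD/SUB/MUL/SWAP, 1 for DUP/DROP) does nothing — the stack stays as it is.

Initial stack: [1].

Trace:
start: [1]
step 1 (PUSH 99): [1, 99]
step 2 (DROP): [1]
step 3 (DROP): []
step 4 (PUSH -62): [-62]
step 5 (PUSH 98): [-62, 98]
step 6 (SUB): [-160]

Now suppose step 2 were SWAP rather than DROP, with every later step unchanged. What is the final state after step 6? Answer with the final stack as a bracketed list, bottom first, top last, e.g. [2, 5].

(re-executing from step 2 with the substitution; state before step 2: [1, 99])
step 2 (SWAP): [99, 1]
step 3 (DROP): [99]
step 4 (PUSH -62): [99, -62]
step 5 (PUSH 98): [99, -62, 98]
step 6 (SUB): [99, -160]

[99, -160]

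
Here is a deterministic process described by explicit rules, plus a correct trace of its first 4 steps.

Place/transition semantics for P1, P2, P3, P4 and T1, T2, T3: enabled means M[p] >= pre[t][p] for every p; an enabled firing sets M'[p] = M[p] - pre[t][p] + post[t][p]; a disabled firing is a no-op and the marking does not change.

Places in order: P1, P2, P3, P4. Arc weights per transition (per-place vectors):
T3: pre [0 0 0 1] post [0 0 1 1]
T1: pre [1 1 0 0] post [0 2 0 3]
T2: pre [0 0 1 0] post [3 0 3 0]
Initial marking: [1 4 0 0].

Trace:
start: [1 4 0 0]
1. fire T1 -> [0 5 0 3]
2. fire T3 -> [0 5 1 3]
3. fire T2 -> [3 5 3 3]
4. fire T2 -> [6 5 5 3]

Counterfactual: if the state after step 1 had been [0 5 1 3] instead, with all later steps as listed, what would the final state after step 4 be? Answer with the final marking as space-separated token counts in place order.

state after step 1 := [0 5 1 3]
2. fire T3 -> [0 5 2 3]
3. fire T2 -> [3 5 4 3]
4. fire T2 -> [6 5 6 3]

6 5 6 3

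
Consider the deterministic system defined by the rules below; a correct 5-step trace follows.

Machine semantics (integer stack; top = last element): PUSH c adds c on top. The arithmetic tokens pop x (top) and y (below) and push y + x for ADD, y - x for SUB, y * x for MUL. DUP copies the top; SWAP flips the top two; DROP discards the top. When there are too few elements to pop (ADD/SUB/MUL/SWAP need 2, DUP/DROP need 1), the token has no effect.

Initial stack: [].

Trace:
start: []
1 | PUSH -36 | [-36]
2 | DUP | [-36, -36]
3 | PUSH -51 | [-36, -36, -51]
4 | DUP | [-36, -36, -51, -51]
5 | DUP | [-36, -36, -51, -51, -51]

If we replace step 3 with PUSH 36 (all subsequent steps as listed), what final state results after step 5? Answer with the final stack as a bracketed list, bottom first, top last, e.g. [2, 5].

[-36, -36, 36, 36, 36]

(re-executing from step 3 with the substitution; state before step 3: [-36, -36])
3 | PUSH 36 | [-36, -36, 36]
4 | DUP | [-36, -36, 36, 36]
5 | DUP | [-36, -36, 36, 36, 36]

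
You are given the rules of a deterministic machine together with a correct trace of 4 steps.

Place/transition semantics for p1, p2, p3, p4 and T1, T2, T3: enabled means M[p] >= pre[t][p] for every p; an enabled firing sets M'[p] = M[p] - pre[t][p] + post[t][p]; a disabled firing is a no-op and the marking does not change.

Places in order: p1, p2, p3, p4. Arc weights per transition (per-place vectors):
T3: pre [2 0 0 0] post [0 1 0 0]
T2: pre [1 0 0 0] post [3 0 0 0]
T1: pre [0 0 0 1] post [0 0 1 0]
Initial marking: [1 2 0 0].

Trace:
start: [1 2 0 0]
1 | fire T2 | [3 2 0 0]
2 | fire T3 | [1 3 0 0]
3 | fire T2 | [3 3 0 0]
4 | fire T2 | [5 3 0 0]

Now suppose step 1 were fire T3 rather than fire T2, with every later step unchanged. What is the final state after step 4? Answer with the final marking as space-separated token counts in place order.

5 2 0 0

(re-executing from step 1 with the substitution; state before step 1: [1 2 0 0])
1 | fire T3 | [1 2 0 0]
2 | fire T3 | [1 2 0 0]
3 | fire T2 | [3 2 0 0]
4 | fire T2 | [5 2 0 0]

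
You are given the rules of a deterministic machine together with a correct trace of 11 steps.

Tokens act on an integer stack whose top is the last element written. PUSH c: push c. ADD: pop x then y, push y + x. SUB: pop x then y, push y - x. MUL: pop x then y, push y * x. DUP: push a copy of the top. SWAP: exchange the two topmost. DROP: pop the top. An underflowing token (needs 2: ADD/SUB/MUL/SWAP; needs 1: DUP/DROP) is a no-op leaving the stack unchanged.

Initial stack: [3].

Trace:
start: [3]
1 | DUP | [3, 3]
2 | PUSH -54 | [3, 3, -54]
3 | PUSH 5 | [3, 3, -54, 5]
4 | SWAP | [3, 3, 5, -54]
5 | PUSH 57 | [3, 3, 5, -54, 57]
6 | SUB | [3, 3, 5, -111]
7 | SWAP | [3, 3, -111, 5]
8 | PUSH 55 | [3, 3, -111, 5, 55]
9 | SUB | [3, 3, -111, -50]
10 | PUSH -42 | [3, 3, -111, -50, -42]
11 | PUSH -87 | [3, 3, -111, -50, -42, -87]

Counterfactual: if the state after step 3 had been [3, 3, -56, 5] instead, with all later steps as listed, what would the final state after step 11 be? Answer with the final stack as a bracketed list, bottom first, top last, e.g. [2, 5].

[3, 3, -113, -50, -42, -87]

state after step 3 := [3, 3, -56, 5]
4 | SWAP | [3, 3, 5, -56]
5 | PUSH 57 | [3, 3, 5, -56, 57]
6 | SUB | [3, 3, 5, -113]
7 | SWAP | [3, 3, -113, 5]
8 | PUSH 55 | [3, 3, -113, 5, 55]
9 | SUB | [3, 3, -113, -50]
10 | PUSH -42 | [3, 3, -113, -50, -42]
11 | PUSH -87 | [3, 3, -113, -50, -42, -87]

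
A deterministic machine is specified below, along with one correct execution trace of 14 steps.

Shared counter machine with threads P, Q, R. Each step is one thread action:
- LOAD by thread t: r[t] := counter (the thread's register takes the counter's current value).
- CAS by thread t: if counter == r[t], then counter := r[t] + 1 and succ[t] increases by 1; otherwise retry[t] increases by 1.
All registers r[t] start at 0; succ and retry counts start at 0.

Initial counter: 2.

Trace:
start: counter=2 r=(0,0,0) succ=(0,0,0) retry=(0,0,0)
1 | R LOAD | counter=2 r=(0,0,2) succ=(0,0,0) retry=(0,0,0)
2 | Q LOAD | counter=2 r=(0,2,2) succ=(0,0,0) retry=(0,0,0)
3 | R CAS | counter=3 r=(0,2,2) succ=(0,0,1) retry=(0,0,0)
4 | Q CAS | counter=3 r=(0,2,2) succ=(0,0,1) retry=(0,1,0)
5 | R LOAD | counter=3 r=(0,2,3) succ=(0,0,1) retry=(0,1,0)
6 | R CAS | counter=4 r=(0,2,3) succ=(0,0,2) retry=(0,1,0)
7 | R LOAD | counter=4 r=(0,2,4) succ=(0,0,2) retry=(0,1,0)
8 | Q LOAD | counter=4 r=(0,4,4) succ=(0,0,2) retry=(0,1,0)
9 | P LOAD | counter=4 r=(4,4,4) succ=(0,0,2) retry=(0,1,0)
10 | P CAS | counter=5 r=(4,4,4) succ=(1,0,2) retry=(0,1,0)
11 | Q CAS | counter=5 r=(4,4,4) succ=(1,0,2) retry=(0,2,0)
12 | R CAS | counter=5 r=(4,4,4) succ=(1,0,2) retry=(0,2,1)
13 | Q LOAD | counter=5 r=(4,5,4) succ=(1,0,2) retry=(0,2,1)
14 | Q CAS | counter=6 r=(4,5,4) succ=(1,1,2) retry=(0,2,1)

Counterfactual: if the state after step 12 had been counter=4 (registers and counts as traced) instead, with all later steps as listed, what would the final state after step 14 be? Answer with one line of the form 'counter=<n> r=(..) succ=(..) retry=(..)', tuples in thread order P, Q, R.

counter=5 r=(4,4,4) succ=(1,1,2) retry=(0,2,1)

state after step 12 := counter=4 r=(4,4,4) succ=(1,0,2) retry=(0,2,1)
13 | Q LOAD | counter=4 r=(4,4,4) succ=(1,0,2) retry=(0,2,1)
14 | Q CAS | counter=5 r=(4,4,4) succ=(1,1,2) retry=(0,2,1)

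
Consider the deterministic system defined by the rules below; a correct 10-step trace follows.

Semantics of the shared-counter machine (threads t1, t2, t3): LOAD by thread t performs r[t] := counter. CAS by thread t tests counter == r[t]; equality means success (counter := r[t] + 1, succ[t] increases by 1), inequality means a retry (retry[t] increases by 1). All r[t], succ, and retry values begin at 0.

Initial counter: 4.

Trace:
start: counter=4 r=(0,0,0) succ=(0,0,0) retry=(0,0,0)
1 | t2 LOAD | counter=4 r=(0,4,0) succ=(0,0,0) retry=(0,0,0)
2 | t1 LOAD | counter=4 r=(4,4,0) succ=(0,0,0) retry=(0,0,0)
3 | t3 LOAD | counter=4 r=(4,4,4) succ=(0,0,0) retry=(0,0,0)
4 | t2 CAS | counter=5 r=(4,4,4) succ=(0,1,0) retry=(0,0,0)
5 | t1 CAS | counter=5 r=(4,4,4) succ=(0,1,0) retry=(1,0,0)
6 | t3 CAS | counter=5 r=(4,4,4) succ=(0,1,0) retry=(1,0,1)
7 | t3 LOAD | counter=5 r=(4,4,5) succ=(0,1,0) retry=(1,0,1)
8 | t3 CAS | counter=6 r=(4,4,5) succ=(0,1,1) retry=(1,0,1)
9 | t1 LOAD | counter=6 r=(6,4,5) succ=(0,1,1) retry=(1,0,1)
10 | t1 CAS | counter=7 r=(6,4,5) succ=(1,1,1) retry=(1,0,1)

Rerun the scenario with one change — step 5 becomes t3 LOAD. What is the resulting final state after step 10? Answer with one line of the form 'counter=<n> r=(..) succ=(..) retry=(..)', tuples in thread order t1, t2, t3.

counter=8 r=(7,4,6) succ=(1,1,2) retry=(0,0,0)

(re-executing from step 5 with the substitution; state before step 5: counter=5 r=(4,4,4) succ=(0,1,0) retry=(0,0,0))
5 | t3 LOAD | counter=5 r=(4,4,5) succ=(0,1,0) retry=(0,0,0)
6 | t3 CAS | counter=6 r=(4,4,5) succ=(0,1,1) retry=(0,0,0)
7 | t3 LOAD | counter=6 r=(4,4,6) succ=(0,1,1) retry=(0,0,0)
8 | t3 CAS | counter=7 r=(4,4,6) succ=(0,1,2) retry=(0,0,0)
9 | t1 LOAD | counter=7 r=(7,4,6) succ=(0,1,2) retry=(0,0,0)
10 | t1 CAS | counter=8 r=(7,4,6) succ=(1,1,2) retry=(0,0,0)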